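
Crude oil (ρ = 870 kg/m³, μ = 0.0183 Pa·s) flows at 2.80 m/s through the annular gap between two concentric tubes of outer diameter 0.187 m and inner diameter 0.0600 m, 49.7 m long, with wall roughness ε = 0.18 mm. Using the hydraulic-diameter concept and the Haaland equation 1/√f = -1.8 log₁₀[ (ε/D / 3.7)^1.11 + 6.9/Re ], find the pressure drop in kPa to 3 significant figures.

ΔP ≈ 39.1 kPa

Hydraulic diameter D_h = 4A/P = D_o - D_i = 0.187 - 0.06 = 0.127 m.
Re = ρVD_h/μ = 870·2.8·0.127/0.0183 = 1.691e+04.
ε/D_h = 0.00018/0.127 = 0.00142; Haaland gives 1/√f = -1.8 log₁₀[0.000161+0.000408] = 5.84, so f = 0.02932.
ΔP = f(L/D_h)(ρV²/2) = 0.02932·49.7/0.127·3410 = 3.913e+04 Pa.
ΔP = 39.1 kPa.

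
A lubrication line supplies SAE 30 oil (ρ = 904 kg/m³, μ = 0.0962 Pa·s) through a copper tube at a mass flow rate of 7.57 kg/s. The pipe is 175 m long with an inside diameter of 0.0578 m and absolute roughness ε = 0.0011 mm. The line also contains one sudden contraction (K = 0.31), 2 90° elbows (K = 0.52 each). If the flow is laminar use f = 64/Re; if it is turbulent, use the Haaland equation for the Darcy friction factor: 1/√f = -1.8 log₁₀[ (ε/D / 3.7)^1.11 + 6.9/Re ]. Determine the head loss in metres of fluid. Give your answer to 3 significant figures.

A = πD²/4 = π(0.0578)²/4 = 0.002624 m²; mean velocity V = ṁ/(ρA) = 7.57/(904 · 0.002624) = 3.191 m/s.
Reynolds number Re = ρVD/μ = 904 · 3.191 · 0.0578 / 0.0962 = 1733.
Re < 2300 → laminar flow, so f = 64/Re = 64/1733 = 0.03692 (the turbulent correlation is not needed).
Total minor-loss coefficient ΣK = 1·0.31 + 2·0.52 = 1.35.
ΔP = [f·L/D + ΣK]·(ρV²/2) = [0.03692·175/0.0578 + 1.35]·(904·3.191²/2) = [111.8 + 1.35]·4604 = 5.208e+05 Pa.
Head loss h_f = ΔP/(ρg) = 5.208e+05/(904·9.81) = 58.7 m.

h_f ≈ 58.7 m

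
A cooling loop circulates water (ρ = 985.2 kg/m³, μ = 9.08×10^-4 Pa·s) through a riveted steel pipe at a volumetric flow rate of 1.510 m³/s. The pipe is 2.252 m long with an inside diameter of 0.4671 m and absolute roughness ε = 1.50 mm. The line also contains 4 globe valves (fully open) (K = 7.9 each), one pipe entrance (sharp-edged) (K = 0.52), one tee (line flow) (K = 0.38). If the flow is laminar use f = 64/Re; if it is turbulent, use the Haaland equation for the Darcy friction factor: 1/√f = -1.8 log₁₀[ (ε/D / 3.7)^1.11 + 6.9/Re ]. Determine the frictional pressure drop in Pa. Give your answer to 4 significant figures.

ΔP ≈ 1248000 Pa

Cross-sectional area A = πD²/4 = π(0.4671)²/4 = 0.1714 m²; mean velocity V = Q/A = 1.51/0.1714 = 8.812 m/s.
Reynolds number Re = ρVD/μ = 985.2 · 8.812 · 0.4671 / 0.000908 = 4.466e+06.
Re > 4000 → turbulent. Relative roughness ε/D = 0.0015/0.4671 = 0.00321. Haaland: 1/√f = -1.8 log₁₀[(0.00321/3.7)^1.11 + 6.9/4.466e+06] = -1.8 log₁₀[0.0004 + 1.55e-06] = 6.114, so f = 0.02675.
Total minor-loss coefficient ΣK = 4·7.9 + 1·0.52 + 1·0.38 = 32.5.
ΔP = [f·L/D + ΣK]·(ρV²/2) = [0.02675·2.252/0.4671 + 32.5]·(985.2·8.812²/2) = [0.129 + 32.5]·3.825e+04 = 1.248e+06 Pa.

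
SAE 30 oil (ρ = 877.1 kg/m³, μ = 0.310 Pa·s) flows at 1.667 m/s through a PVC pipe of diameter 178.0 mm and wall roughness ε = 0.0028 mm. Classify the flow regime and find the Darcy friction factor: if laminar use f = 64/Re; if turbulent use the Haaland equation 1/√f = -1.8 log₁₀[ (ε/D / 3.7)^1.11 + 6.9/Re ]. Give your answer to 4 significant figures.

f ≈ 0.07623

Re = ρVD/μ = 877.1·1.667·0.178/0.31 = 839.5.
Re < 2300 → laminar, so f = 64/Re = 0.07623 (roughness is irrelevant in laminar flow).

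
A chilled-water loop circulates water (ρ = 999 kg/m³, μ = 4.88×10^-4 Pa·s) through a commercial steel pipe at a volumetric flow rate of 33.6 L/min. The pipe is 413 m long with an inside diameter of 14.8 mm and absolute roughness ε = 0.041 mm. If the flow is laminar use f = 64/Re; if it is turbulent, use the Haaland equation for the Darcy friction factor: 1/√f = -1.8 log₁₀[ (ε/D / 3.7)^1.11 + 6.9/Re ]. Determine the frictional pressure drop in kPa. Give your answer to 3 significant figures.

ΔP ≈ 3970 kPa

Q = 33.6 L/min = 33.6/60000 = 0.00056 m³/s.
Cross-sectional area A = πD²/4 = π(0.0148)²/4 = 0.000172 m²; mean velocity V = Q/A = 0.00056/0.000172 = 3.255 m/s.
Reynolds number Re = ρVD/μ = 999 · 3.255 · 0.0148 / 0.000488 = 9.862e+04.
Re > 4000 → turbulent. Relative roughness ε/D = 4.1e-05/0.0148 = 0.00277. Haaland: 1/√f = -1.8 log₁₀[(0.00277/3.7)^1.11 + 6.9/9.862e+04] = -1.8 log₁₀[0.000339 + 7e-05] = 6.099, so f = 0.02689.
Darcy-Weisbach: ΔP = f(L/D)(ρV²/2) = 0.02689·(413/0.0148)·(999·3.255²/2) = 0.02689·2.791e+04·5293 = 3.971e+06 Pa.
ΔP = 3.971e+06 Pa = 3970 kPa.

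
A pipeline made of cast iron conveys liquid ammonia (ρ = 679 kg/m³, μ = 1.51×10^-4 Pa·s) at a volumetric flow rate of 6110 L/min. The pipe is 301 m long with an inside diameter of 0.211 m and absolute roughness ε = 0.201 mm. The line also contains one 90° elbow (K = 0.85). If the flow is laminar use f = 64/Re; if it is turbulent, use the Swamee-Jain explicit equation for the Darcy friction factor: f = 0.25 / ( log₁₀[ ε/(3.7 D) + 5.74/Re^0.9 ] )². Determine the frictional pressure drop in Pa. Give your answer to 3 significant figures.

ΔP ≈ 82800 Pa

Q = 6110 L/min = 6110/60000 = 0.1018 m³/s.
Cross-sectional area A = πD²/4 = π(0.211)²/4 = 0.03497 m²; mean velocity V = Q/A = 0.1018/0.03497 = 2.912 m/s.
Reynolds number Re = ρVD/μ = 679 · 2.912 · 0.211 / 0.000151 = 2.763e+06.
Re > 4000 → turbulent. Relative roughness ε/D = 0.000201/0.211 = 0.000953. Swamee-Jain: f = 0.25/(log₁₀[0.000953/3.7 + 5.74/2.763e+06^0.9])² = 0.25/(log₁₀[0.000257 + 9.15e-06])² = 0.25/(-3.574)² = 0.01957.
Total minor-loss coefficient ΣK = 1·0.85 = 0.85.
ΔP = [f·L/D + ΣK]·(ρV²/2) = [0.01957·301/0.211 + 0.85]·(679·2.912²/2) = [27.92 + 0.85]·2879 = 8.284e+04 Pa.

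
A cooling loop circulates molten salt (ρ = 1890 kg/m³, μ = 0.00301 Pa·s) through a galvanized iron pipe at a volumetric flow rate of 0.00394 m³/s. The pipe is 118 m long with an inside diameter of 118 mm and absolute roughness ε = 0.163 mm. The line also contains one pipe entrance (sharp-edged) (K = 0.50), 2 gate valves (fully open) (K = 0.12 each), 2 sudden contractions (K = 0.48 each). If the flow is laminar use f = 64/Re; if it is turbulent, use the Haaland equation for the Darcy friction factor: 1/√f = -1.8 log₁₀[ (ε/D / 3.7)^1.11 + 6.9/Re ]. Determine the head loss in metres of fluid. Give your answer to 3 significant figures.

h_f ≈ 0.190 m

Cross-sectional area A = πD²/4 = π(0.118)²/4 = 0.01094 m²; mean velocity V = Q/A = 0.00394/0.01094 = 0.3603 m/s.
Reynolds number Re = ρVD/μ = 1890 · 0.3603 · 0.118 / 0.00301 = 2.669e+04.
Re > 4000 → turbulent. Relative roughness ε/D = 0.000163/0.118 = 0.00138. Haaland: 1/√f = -1.8 log₁₀[(0.00138/3.7)^1.11 + 6.9/2.669e+04] = -1.8 log₁₀[0.000157 + 0.000258] = 6.087, so f = 0.02699.
Total minor-loss coefficient ΣK = 1·0.5 + 2·0.12 + 2·0.48 = 1.7.
ΔP = [f·L/D + ΣK]·(ρV²/2) = [0.02699·118/0.118 + 1.7]·(1890·0.3603²/2) = [26.99 + 1.7]·122.7 = 3519 Pa.
Head loss h_f = ΔP/(ρg) = 3519/(1890·9.81) = 0.190 m.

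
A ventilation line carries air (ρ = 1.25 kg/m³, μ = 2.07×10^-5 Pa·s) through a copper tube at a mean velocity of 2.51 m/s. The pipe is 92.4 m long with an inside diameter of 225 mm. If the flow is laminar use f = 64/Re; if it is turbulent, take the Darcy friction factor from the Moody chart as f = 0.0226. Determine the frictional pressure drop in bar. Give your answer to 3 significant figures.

Reynolds number Re = ρVD/μ = 1.25 · 2.51 · 0.225 / 2.07e-05 = 3.41e+04.
Re > 4000 → turbulent; use the Moody-chart value f = 0.0226.
Darcy-Weisbach: ΔP = f(L/D)(ρV²/2) = 0.0226·(92.4/0.225)·(1.25·2.51²/2) = 0.0226·410.7·3.938 = 36.54 Pa.
ΔP = 36.54 Pa = 3.65×10^-4 bar.

ΔP ≈ 3.65×10^-4 bar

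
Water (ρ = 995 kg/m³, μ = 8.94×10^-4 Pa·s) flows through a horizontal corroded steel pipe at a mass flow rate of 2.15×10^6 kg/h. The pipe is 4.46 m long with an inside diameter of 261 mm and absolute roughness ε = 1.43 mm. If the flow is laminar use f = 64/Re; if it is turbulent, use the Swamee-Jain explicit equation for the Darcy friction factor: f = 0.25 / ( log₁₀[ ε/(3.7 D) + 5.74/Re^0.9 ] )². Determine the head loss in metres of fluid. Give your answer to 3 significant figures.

ṁ = 2.15×10^6 kg/h = 2.15×10^6/3600 = 597.2 kg/s.
A = πD²/4 = π(0.261)²/4 = 0.0535 m²; mean velocity V = ṁ/(ρA) = 597.2/(995 · 0.0535) = 11.22 m/s.
Reynolds number Re = ρVD/μ = 995 · 11.22 · 0.261 / 0.000894 = 3.259e+06.
Re > 4000 → turbulent. Relative roughness ε/D = 0.00143/0.261 = 0.00548. Swamee-Jain: f = 0.25/(log₁₀[0.00548/3.7 + 5.74/3.259e+06^0.9])² = 0.25/(log₁₀[0.00148 + 7.89e-06])² = 0.25/(-2.827)² = 0.03128.
Darcy-Weisbach: ΔP = f(L/D)(ρV²/2) = 0.03128·(4.46/0.261)·(995·11.22²/2) = 0.03128·17.09·6.261e+04 = 3.347e+04 Pa.
Head loss h_f = ΔP/(ρg) = 3.347e+04/(995·9.81) = 3.43 m.

h_f ≈ 3.43 m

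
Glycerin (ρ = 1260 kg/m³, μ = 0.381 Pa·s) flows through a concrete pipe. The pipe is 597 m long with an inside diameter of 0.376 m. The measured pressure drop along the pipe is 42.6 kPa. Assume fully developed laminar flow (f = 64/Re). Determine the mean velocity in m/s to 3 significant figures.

For laminar flow, f = 64/Re with Re = ρVD/μ, so Darcy-Weisbach reduces to ΔP = 32μLV/D². Solving for V: V = ΔP·D²/(32μL) = 4.26e+04·(0.376)²/(32·0.381·597) = 0.8274 m/s.
Check: Re = ρVD/μ = 1260·0.8274·0.376/0.381 = 1029 < 2300, so the laminar assumption holds.

V ≈ 0.827 m/s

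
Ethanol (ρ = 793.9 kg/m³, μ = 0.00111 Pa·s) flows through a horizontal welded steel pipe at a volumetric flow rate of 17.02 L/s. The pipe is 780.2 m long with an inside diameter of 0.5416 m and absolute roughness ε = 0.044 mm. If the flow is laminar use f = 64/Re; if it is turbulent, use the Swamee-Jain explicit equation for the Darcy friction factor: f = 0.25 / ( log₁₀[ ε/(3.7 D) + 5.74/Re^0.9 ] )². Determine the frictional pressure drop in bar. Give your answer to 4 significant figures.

Q = 17.02 L/s = 17.02/1000 = 0.01702 m³/s.
Cross-sectional area A = πD²/4 = π(0.5416)²/4 = 0.2304 m²; mean velocity V = Q/A = 0.01702/0.2304 = 0.07388 m/s.
Reynolds number Re = ρVD/μ = 793.9 · 0.07388 · 0.5416 / 0.00111 = 2.862e+04.
Re > 4000 → turbulent. Relative roughness ε/D = 4.4e-05/0.5416 = 8.12e-05. Swamee-Jain: f = 0.25/(log₁₀[8.12e-05/3.7 + 5.74/2.862e+04^0.9])² = 0.25/(log₁₀[2.2e-05 + 0.00056])² = 0.25/(-3.235)² = 0.02388.
Darcy-Weisbach: ΔP = f(L/D)(ρV²/2) = 0.02388·(780.2/0.5416)·(793.9·0.07388²/2) = 0.02388·1441·2.167 = 74.54 Pa.
ΔP = 74.54 Pa = 7.454×10^-4 bar.

ΔP ≈ 7.454×10^-4 bar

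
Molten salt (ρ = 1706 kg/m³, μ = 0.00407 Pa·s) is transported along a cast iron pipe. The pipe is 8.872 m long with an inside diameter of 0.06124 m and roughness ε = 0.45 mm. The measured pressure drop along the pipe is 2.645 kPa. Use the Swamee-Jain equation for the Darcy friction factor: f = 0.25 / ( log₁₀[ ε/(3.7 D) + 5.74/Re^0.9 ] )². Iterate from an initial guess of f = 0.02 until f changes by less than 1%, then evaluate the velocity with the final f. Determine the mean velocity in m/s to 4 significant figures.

V ≈ 0.7475 m/s

Rearranging Darcy-Weisbach: V = √(2·ΔP·D/(f·L·ρ)). With ε/D = 0.00045/0.06124 = 0.00735, iterate starting from f = 0.02:
  f = 0.02 → V = √(2·2645·0.06124/(0.02·8.872·1706)) = 1.034 m/s; Re = ρVD/μ = 2.656e+04; f → 0.03734
  f = 0.03734 → V = 0.7571 m/s; Re = 1.944e+04; f → 0.03826
  f = 0.03826 → V = 0.7479 m/s; Re = 1.92e+04; f → 0.0383
Converged (Δf/f < 1%). With the final f = 0.0383: V = √(2·2645·0.06124/(0.0383·8.872·1706)) = 0.7475 m/s.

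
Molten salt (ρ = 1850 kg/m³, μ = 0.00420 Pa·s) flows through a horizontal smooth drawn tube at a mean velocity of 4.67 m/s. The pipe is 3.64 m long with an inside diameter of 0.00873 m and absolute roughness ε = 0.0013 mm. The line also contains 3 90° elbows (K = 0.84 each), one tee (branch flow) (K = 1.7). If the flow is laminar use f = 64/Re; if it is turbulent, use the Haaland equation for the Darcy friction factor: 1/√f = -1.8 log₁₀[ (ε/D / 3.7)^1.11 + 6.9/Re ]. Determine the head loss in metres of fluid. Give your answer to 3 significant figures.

Reynolds number Re = ρVD/μ = 1850 · 4.67 · 0.00873 / 0.0042 = 1.796e+04.
Re > 4000 → turbulent. Relative roughness ε/D = 1.3e-06/0.00873 = 0.000149. Haaland: 1/√f = -1.8 log₁₀[(0.000149/3.7)^1.11 + 6.9/1.796e+04] = -1.8 log₁₀[1.32e-05 + 0.000384] = 6.121, so f = 0.02669.
Total minor-loss coefficient ΣK = 3·0.84 + 1·1.7 = 4.22.
ΔP = [f·L/D + ΣK]·(ρV²/2) = [0.02669·3.64/0.00873 + 4.22]·(1850·4.67²/2) = [11.13 + 4.22]·2.017e+04 = 3.096e+05 Pa.
Head loss h_f = ΔP/(ρg) = 3.096e+05/(1850·9.81) = 17.1 m.

h_f ≈ 17.1 m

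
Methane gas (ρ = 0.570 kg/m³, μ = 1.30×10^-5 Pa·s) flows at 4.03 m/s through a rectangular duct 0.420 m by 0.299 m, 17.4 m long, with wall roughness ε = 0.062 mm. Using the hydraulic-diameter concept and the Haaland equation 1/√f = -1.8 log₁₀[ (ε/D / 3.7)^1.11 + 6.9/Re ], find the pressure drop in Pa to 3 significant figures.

Hydraulic diameter D_h = 4A/P = 4·(0.42·0.299)/(2·(0.42+0.299)) = 0.5023/1.438 = 0.3493 m.
Re = ρVD_h/μ = 0.57·4.03·0.3493/1.3e-05 = 6.172e+04.
ε/D_h = 6.2e-05/0.3493 = 0.000177; Haaland gives 1/√f = -1.8 log₁₀[1.61e-05+0.000112] = 7.008, so f = 0.02036.
ΔP = f(L/D_h)(ρV²/2) = 0.02036·17.4/0.3493·4.629 = 4.695 Pa.

ΔP ≈ 4.69 Pa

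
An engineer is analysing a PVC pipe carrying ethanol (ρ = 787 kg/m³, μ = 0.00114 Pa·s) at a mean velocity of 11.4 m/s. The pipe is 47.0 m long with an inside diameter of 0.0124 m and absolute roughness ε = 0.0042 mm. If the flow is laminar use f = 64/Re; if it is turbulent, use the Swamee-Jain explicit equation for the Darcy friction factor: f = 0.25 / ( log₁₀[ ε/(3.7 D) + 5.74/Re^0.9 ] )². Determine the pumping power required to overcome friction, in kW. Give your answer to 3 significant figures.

P ≈ 5.27 kW

Reynolds number Re = ρVD/μ = 787 · 11.4 · 0.0124 / 0.00114 = 9.759e+04.
Re > 4000 → turbulent. Relative roughness ε/D = 4.2e-06/0.0124 = 0.000339. Swamee-Jain: f = 0.25/(log₁₀[0.000339/3.7 + 5.74/9.759e+04^0.9])² = 0.25/(log₁₀[9.15e-05 + 0.000186])² = 0.25/(-3.557)² = 0.01976.
Darcy-Weisbach: ΔP = f(L/D)(ρV²/2) = 0.01976·(47/0.0124)·(787·11.4²/2) = 0.01976·3790·5.114e+04 = 3.829e+06 Pa.
Q = V·A = 11.4·0.0001208 = 0.001377 m³/s.
Pumping power P = QΔP = 0.001377·3.829e+06 = 5272 W = 5.27 kW.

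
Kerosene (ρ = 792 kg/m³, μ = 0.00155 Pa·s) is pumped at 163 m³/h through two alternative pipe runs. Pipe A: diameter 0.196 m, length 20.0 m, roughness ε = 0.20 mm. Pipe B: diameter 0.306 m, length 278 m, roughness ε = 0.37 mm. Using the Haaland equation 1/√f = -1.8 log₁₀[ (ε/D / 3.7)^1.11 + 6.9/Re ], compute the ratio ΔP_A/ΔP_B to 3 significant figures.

Pipe A: V = Q/A = 0.04528/0.03017 = 1.501 m/s; Re = 1.503e+05; ε/D = 0.00102; Haaland → f = 0.02135; ΔP_A = f(L/D)(ρV²/2) = 1943 Pa.
Pipe B: V = Q/A = 0.04528/0.07354 = 0.6157 m/s; Re = 9.626e+04; ε/D = 0.00121; Haaland → f = 0.02274; ΔP_B = f(L/D)(ρV²/2) = 3101 Pa.
ΔP_A/ΔP_B = 1943/3101 = 0.627.

ΔP_A/ΔP_B ≈ 0.627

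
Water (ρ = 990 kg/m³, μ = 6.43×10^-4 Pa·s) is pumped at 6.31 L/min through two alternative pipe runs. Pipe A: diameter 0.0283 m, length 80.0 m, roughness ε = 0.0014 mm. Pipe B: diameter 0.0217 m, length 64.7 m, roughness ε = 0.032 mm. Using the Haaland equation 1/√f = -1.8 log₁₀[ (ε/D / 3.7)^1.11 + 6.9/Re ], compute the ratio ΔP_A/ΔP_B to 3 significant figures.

Pipe A: V = Q/A = 0.0001052/0.000629 = 0.1672 m/s; Re = 7285; ε/D = 4.95e-05; Haaland → f = 0.0338; ΔP_A = f(L/D)(ρV²/2) = 1322 Pa.
Pipe B: V = Q/A = 0.0001052/0.0003698 = 0.2844 m/s; Re = 9501; ε/D = 0.00147; Haaland → f = 0.03322; ΔP_B = f(L/D)(ρV²/2) = 3964 Pa.
ΔP_A/ΔP_B = 1322/3964 = 0.334.

ΔP_A/ΔP_B ≈ 0.334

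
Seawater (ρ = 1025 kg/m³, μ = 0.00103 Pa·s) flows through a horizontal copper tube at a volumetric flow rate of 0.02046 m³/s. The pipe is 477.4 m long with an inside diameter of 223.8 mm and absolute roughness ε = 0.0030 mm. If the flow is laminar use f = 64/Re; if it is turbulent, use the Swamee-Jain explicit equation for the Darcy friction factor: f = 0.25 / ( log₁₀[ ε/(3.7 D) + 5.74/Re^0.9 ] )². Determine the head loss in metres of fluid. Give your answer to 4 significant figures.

h_f ≈ 0.5122 m

Cross-sectional area A = πD²/4 = π(0.2238)²/4 = 0.03934 m²; mean velocity V = Q/A = 0.02046/0.03934 = 0.5201 m/s.
Reynolds number Re = ρVD/μ = 1025 · 0.5201 · 0.2238 / 0.00103 = 1.158e+05.
Re > 4000 → turbulent. Relative roughness ε/D = 3e-06/0.2238 = 1.34e-05. Swamee-Jain: f = 0.25/(log₁₀[1.34e-05/3.7 + 5.74/1.158e+05^0.9])² = 0.25/(log₁₀[3.62e-06 + 0.000159])² = 0.25/(-3.789)² = 0.01742.
Darcy-Weisbach: ΔP = f(L/D)(ρV²/2) = 0.01742·(477.4/0.2238)·(1025·0.5201²/2) = 0.01742·2133·138.6 = 5151 Pa.
Head loss h_f = ΔP/(ρg) = 5151/(1025·9.81) = 0.5122 m.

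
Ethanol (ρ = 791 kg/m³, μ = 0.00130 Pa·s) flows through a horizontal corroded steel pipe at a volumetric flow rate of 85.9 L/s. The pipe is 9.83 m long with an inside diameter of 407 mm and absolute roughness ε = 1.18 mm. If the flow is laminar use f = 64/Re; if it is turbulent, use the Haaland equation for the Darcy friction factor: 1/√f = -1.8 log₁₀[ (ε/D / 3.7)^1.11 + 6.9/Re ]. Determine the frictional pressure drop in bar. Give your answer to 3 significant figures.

Q = 85.9 L/s = 85.9/1000 = 0.0859 m³/s.
Cross-sectional area A = πD²/4 = π(0.407)²/4 = 0.1301 m²; mean velocity V = Q/A = 0.0859/0.1301 = 0.6603 m/s.
Reynolds number Re = ρVD/μ = 791 · 0.6603 · 0.407 / 0.0013 = 1.635e+05.
Re > 4000 → turbulent. Relative roughness ε/D = 0.00118/0.407 = 0.0029. Haaland: 1/√f = -1.8 log₁₀[(0.0029/3.7)^1.11 + 6.9/1.635e+05] = -1.8 log₁₀[0.000357 + 4.22e-05] = 6.118, so f = 0.02671.
Darcy-Weisbach: ΔP = f(L/D)(ρV²/2) = 0.02671·(9.83/0.407)·(791·0.6603²/2) = 0.02671·24.15·172.4 = 111.2 Pa.
ΔP = 111.2 Pa = 0.00111 bar.

ΔP ≈ 0.00111 bar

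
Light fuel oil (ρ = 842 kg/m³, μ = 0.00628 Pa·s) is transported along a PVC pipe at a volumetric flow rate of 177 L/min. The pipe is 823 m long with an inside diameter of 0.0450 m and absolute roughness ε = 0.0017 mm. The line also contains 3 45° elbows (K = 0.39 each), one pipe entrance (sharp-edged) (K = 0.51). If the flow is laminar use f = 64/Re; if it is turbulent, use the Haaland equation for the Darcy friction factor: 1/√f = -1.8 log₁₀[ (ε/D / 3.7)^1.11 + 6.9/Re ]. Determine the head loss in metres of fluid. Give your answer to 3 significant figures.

h_f ≈ 96.5 m

Q = 177 L/min = 177/60000 = 0.00295 m³/s.
Cross-sectional area A = πD²/4 = π(0.045)²/4 = 0.00159 m²; mean velocity V = Q/A = 0.00295/0.00159 = 1.855 m/s.
Reynolds number Re = ρVD/μ = 842 · 1.855 · 0.045 / 0.00628 = 1.119e+04.
Re > 4000 → turbulent. Relative roughness ε/D = 1.7e-06/0.045 = 3.78e-05. Haaland: 1/√f = -1.8 log₁₀[(3.78e-05/3.7)^1.11 + 6.9/1.119e+04] = -1.8 log₁₀[2.88e-06 + 0.000617] = 5.774, so f = 0.02999.
Total minor-loss coefficient ΣK = 3·0.39 + 1·0.51 = 1.68.
ΔP = [f·L/D + ΣK]·(ρV²/2) = [0.02999·823/0.045 + 1.68]·(842·1.855²/2) = [548.5 + 1.68]·1448 = 7.969e+05 Pa.
Head loss h_f = ΔP/(ρg) = 7.969e+05/(842·9.81) = 96.5 m.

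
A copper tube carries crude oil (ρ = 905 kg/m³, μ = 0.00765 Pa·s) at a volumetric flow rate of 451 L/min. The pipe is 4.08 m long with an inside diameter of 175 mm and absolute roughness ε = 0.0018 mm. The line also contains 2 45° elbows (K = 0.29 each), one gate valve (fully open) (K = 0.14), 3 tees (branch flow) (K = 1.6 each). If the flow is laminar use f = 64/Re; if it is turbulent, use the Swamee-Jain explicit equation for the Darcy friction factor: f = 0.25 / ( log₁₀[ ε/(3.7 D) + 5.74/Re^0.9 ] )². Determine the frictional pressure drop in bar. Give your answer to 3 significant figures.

Q = 451 L/min = 451/60000 = 0.007517 m³/s.
Cross-sectional area A = πD²/4 = π(0.175)²/4 = 0.02405 m²; mean velocity V = Q/A = 0.007517/0.02405 = 0.3125 m/s.
Reynolds number Re = ρVD/μ = 905 · 0.3125 · 0.175 / 0.00765 = 6470.
Re > 4000 → turbulent. Relative roughness ε/D = 1.8e-06/0.175 = 1.03e-05. Swamee-Jain: f = 0.25/(log₁₀[1.03e-05/3.7 + 5.74/6470^0.9])² = 0.25/(log₁₀[2.78e-06 + 0.00213])² = 0.25/(-2.67)² = 0.03506.
Total minor-loss coefficient ΣK = 2·0.29 + 1·0.14 + 3·1.6 = 5.52.
ΔP = [f·L/D + ΣK]·(ρV²/2) = [0.03506·4.08/0.175 + 5.52]·(905·0.3125²/2) = [0.8174 + 5.52]·44.19 = 280.1 Pa.
ΔP = 280.1 Pa = 0.00280 bar.

ΔP ≈ 0.00280 bar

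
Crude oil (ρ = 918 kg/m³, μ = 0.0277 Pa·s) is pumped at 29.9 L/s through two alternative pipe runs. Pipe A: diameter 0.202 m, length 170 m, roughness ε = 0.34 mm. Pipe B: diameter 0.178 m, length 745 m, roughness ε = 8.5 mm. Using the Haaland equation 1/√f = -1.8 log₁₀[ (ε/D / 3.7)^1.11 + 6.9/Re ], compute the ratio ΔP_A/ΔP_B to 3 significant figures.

Pipe A: V = Q/A = 0.0299/0.03205 = 0.933 m/s; Re = 6246; ε/D = 0.00168; Haaland → f = 0.03705; ΔP_A = f(L/D)(ρV²/2) = 1.246e+04 Pa.
Pipe B: V = Q/A = 0.0299/0.02488 = 1.202 m/s; Re = 7088; ε/D = 0.0478; Haaland → f = 0.07365; ΔP_B = f(L/D)(ρV²/2) = 2.043e+05 Pa.
ΔP_A/ΔP_B = 1.246e+04/2.043e+05 = 0.0610.

ΔP_A/ΔP_B ≈ 0.0610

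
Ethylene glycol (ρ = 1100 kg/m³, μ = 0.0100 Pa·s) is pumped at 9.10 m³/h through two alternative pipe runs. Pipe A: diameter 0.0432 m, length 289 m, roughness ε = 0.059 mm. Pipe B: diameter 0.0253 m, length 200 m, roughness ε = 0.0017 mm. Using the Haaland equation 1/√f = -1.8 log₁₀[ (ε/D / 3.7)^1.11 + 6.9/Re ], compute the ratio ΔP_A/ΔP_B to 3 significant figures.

Pipe A: V = Q/A = 0.002528/0.001466 = 1.725 m/s; Re = 8195; ε/D = 0.00137; Haaland → f = 0.03426; ΔP_A = f(L/D)(ρV²/2) = 3.749e+05 Pa.
Pipe B: V = Q/A = 0.002528/0.0005027 = 5.028 m/s; Re = 1.399e+04; ε/D = 6.72e-05; Haaland → f = 0.0283; ΔP_B = f(L/D)(ρV²/2) = 3.111e+06 Pa.
ΔP_A/ΔP_B = 3.749e+05/3.111e+06 = 0.121.

ΔP_A/ΔP_B ≈ 0.121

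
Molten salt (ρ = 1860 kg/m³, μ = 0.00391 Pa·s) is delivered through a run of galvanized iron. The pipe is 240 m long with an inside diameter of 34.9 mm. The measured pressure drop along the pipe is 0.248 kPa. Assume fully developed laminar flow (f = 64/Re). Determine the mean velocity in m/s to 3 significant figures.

V ≈ 0.0101 m/s

For laminar flow, f = 64/Re with Re = ρVD/μ, so Darcy-Weisbach reduces to ΔP = 32μLV/D². Solving for V: V = ΔP·D²/(32μL) = 248·(0.0349)²/(32·0.00391·240) = 0.01006 m/s.
Check: Re = ρVD/μ = 1860·0.01006·0.0349/0.00391 = 167 < 2300, so the laminar assumption holds.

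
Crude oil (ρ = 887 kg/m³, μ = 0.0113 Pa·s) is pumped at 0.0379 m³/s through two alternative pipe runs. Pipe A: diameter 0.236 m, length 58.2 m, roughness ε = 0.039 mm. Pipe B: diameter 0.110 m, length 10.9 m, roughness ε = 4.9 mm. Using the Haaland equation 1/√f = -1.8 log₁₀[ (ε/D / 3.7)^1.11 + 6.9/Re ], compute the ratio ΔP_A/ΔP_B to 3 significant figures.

Pipe A: V = Q/A = 0.0379/0.04374 = 0.8664 m/s; Re = 1.605e+04; ε/D = 0.000165; Haaland → f = 0.02747; ΔP_A = f(L/D)(ρV²/2) = 2255 Pa.
Pipe B: V = Q/A = 0.0379/0.009503 = 3.988 m/s; Re = 3.444e+04; ε/D = 0.0445; Haaland → f = 0.06874; ΔP_B = f(L/D)(ρV²/2) = 4.805e+04 Pa.
ΔP_A/ΔP_B = 2255/4.805e+04 = 0.0469.

ΔP_A/ΔP_B ≈ 0.0469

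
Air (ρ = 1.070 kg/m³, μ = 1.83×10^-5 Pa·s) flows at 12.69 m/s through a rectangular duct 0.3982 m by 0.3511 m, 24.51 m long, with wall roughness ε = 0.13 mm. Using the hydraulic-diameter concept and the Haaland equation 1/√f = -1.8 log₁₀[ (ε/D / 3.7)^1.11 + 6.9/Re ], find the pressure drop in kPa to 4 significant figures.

ΔP ≈ 0.09761 kPa

Hydraulic diameter D_h = 4A/P = 4·(0.3982·0.3511)/(2·(0.3982+0.3511)) = 0.5592/1.499 = 0.3732 m.
Re = ρVD_h/μ = 1.07·12.69·0.3732/1.83e-05 = 2.769e+05.
ε/D_h = 0.00013/0.3732 = 0.000348; Haaland gives 1/√f = -1.8 log₁₀[3.4e-05+2.49e-05] = 7.614, so f = 0.01725.
ΔP = f(L/D_h)(ρV²/2) = 0.01725·24.51/0.3732·86.15 = 97.61 Pa.
ΔP = 0.09761 kPa.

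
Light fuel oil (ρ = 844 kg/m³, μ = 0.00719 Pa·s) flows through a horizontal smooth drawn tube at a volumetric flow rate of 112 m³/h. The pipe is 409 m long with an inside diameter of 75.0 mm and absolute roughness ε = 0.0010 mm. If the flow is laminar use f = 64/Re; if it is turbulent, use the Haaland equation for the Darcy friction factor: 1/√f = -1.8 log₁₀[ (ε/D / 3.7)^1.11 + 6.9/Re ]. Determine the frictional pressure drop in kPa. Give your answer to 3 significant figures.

Q = 112 m³/h = 112/3600 = 0.03111 m³/s.
Cross-sectional area A = πD²/4 = π(0.075)²/4 = 0.004418 m²; mean velocity V = Q/A = 0.03111/0.004418 = 7.042 m/s.
Reynolds number Re = ρVD/μ = 844 · 7.042 · 0.075 / 0.00719 = 6.2e+04.
Re > 4000 → turbulent. Relative roughness ε/D = 1e-06/0.075 = 1.33e-05. Haaland: 1/√f = -1.8 log₁₀[(1.33e-05/3.7)^1.11 + 6.9/6.2e+04] = -1.8 log₁₀[9.08e-07 + 0.000111] = 7.11, so f = 0.01978.
Darcy-Weisbach: ΔP = f(L/D)(ρV²/2) = 0.01978·(409/0.075)·(844·7.042²/2) = 0.01978·5453·2.093e+04 = 2.258e+06 Pa.
ΔP = 2.258e+06 Pa = 2260 kPa.

ΔP ≈ 2260 kPa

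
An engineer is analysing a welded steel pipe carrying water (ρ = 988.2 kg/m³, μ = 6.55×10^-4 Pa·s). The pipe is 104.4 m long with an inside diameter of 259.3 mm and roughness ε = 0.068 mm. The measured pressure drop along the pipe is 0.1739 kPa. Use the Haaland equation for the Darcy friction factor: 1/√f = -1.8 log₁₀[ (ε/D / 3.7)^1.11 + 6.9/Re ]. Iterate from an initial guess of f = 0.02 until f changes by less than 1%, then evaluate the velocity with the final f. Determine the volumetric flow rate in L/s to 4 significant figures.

Q ≈ 11.14 L/s

Rearranging Darcy-Weisbach: V = √(2·ΔP·D/(f·L·ρ)). With ε/D = 6.8e-05/0.2593 = 0.000262, iterate starting from f = 0.02:
  f = 0.02 → V = √(2·173.9·0.2593/(0.02·104.4·988.2)) = 0.2091 m/s; Re = ρVD/μ = 8.179e+04; f → 0.01966
  f = 0.01966 → V = 0.2109 m/s; Re = 8.249e+04; f → 0.01963
Converged (Δf/f < 1%). With the final f = 0.01963: V = √(2·173.9·0.2593/(0.01963·104.4·988.2)) = 0.211 m/s.
Q = V·A = 0.211·(π/4·0.2593²) = 0.01114 m³/s = 11.14 L/s.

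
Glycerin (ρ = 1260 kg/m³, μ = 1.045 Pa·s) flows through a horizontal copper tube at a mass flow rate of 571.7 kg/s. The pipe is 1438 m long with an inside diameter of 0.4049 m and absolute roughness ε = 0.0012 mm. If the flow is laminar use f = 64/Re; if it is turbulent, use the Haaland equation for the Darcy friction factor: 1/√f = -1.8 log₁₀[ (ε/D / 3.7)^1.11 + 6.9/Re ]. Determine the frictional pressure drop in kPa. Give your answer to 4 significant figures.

A = πD²/4 = π(0.4049)²/4 = 0.1288 m²; mean velocity V = ṁ/(ρA) = 571.7/(1260 · 0.1288) = 3.524 m/s.
Reynolds number Re = ρVD/μ = 1260 · 3.524 · 0.4049 / 1.04 = 1720.
Re < 2300 → laminar flow, so f = 64/Re = 64/1720 = 0.0372 (the turbulent correlation is not needed).
Darcy-Weisbach: ΔP = f(L/D)(ρV²/2) = 0.0372·(1438/0.4049)·(1260·3.524²/2) = 0.0372·3551·7823 = 1.034e+06 Pa.
ΔP = 1.034e+06 Pa = 1034 kPa.

ΔP ≈ 1034 kPa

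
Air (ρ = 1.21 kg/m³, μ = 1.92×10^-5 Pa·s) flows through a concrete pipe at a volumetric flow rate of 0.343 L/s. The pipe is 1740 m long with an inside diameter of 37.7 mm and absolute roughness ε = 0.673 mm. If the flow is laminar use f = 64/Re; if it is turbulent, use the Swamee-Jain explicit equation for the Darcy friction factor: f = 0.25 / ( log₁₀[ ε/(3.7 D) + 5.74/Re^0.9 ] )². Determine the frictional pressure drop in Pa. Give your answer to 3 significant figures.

ΔP ≈ 231 Pa

Q = 0.343 L/s = 0.343/1000 = 0.000343 m³/s.
Cross-sectional area A = πD²/4 = π(0.0377)²/4 = 0.001116 m²; mean velocity V = Q/A = 0.000343/0.001116 = 0.3073 m/s.
Reynolds number Re = ρVD/μ = 1.21 · 0.3073 · 0.0377 / 1.92e-05 = 730.
Re < 2300 → laminar flow, so f = 64/Re = 64/730 = 0.08767 (the turbulent correlation is not needed).
Darcy-Weisbach: ΔP = f(L/D)(ρV²/2) = 0.08767·(1740/0.0377)·(1.21·0.3073²/2) = 0.08767·4.615e+04·0.05712 = 231.1 Pa.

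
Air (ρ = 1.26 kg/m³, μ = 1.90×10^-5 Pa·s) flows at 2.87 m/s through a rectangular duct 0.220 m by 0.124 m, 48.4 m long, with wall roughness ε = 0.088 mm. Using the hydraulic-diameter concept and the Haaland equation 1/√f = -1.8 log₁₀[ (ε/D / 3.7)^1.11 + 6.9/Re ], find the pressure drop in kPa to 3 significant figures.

ΔP ≈ 0.0389 kPa

Hydraulic diameter D_h = 4A/P = 4·(0.22·0.124)/(2·(0.22+0.124)) = 0.1091/0.688 = 0.1586 m.
Re = ρVD_h/μ = 1.26·2.87·0.1586/1.9e-05 = 3.019e+04.
ε/D_h = 8.8e-05/0.1586 = 0.000555; Haaland gives 1/√f = -1.8 log₁₀[5.69e-05+0.000229] = 6.38, so f = 0.02457.
ΔP = f(L/D_h)(ρV²/2) = 0.02457·48.4/0.1586·5.189 = 38.91 Pa.
ΔP = 0.0389 kPa.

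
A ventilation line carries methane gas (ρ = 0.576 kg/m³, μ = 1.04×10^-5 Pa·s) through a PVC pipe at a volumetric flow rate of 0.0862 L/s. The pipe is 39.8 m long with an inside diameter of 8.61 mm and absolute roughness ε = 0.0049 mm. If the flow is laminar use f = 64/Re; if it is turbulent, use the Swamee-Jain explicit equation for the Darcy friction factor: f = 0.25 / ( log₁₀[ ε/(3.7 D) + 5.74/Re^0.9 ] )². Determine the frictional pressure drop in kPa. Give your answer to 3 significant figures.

Q = 0.0862 L/s = 0.0862/1000 = 8.62e-05 m³/s.
Cross-sectional area A = πD²/4 = π(0.00861)²/4 = 5.822e-05 m²; mean velocity V = Q/A = 8.62e-05/5.822e-05 = 1.481 m/s.
Reynolds number Re = ρVD/μ = 0.576 · 1.481 · 0.00861 / 1.04e-05 = 706.
Re < 2300 → laminar flow, so f = 64/Re = 64/706 = 0.09065 (the turbulent correlation is not needed).
Darcy-Weisbach: ΔP = f(L/D)(ρV²/2) = 0.09065·(39.8/0.00861)·(0.576·1.481²/2) = 0.09065·4623·0.6313 = 264.5 Pa.
ΔP = 264.5 Pa = 0.265 kPa.

ΔP ≈ 0.265 kPa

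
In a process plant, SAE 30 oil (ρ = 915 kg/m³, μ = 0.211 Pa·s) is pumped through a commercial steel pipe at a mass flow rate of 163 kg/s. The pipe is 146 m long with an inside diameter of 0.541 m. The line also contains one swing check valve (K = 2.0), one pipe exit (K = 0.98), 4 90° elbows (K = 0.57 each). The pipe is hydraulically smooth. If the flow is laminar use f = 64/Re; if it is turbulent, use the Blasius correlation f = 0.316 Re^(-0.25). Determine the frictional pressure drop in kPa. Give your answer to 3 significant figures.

ΔP ≈ 4.06 kPa

A = πD²/4 = π(0.541)²/4 = 0.2299 m²; mean velocity V = ṁ/(ρA) = 163/(915 · 0.2299) = 0.775 m/s.
Reynolds number Re = ρVD/μ = 915 · 0.775 · 0.541 / 0.211 = 1818.
Re < 2300 → laminar flow, so f = 64/Re = 64/1818 = 0.0352 (the turbulent correlation is not needed).
Total minor-loss coefficient ΣK = 1·2 + 1·0.98 + 4·0.57 = 5.26.
ΔP = [f·L/D + ΣK]·(ρV²/2) = [0.0352·146/0.541 + 5.26]·(915·0.775²/2) = [9.5 + 5.26]·274.8 = 4055 Pa.
ΔP = 4055 Pa = 4.06 kPa.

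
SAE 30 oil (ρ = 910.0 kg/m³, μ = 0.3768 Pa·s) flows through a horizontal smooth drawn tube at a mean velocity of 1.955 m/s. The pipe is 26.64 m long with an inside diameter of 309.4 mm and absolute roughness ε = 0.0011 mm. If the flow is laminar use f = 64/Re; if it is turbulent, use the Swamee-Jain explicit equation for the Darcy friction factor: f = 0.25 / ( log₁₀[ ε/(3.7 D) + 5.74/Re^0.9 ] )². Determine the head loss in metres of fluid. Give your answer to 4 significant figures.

Reynolds number Re = ρVD/μ = 910 · 1.955 · 0.3094 / 0.377 = 1461.
Re < 2300 → laminar flow, so f = 64/Re = 64/1461 = 0.04381 (the turbulent correlation is not needed).
Darcy-Weisbach: ΔP = f(L/D)(ρV²/2) = 0.04381·(26.64/0.3094)·(910·1.955²/2) = 0.04381·86.1·1739 = 6560 Pa.
Head loss h_f = ΔP/(ρg) = 6560/(910·9.81) = 0.7348 m.

h_f ≈ 0.7348 m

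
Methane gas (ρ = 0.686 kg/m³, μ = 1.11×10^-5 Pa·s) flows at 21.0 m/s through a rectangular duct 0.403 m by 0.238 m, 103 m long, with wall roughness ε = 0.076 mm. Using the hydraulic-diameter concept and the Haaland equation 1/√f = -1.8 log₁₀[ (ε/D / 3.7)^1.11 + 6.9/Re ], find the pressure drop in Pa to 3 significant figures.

ΔP ≈ 838 Pa

Hydraulic diameter D_h = 4A/P = 4·(0.403·0.238)/(2·(0.403+0.238)) = 0.3837/1.282 = 0.2993 m.
Re = ρVD_h/μ = 0.686·21·0.2993/1.11e-05 = 3.884e+05.
ε/D_h = 7.6e-05/0.2993 = 0.000254; Haaland gives 1/√f = -1.8 log₁₀[2.39e-05+1.78e-05] = 7.884, so f = 0.01609.
ΔP = f(L/D_h)(ρV²/2) = 0.01609·103/0.2993·151.3 = 837.5 Pa.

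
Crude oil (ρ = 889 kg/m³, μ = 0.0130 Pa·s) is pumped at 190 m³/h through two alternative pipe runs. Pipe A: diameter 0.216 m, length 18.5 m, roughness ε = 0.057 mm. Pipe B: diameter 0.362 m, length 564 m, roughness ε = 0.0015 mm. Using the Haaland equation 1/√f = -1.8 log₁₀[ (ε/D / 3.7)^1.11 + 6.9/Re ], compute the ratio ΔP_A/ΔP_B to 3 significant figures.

Pipe A: V = Q/A = 0.05278/0.03664 = 1.44 m/s; Re = 2.127e+04; ε/D = 0.000264; Haaland → f = 0.02583; ΔP_A = f(L/D)(ρV²/2) = 2040 Pa.
Pipe B: V = Q/A = 0.05278/0.1029 = 0.5128 m/s; Re = 1.269e+04; ε/D = 4.14e-06; Haaland → f = 0.02896; ΔP_B = f(L/D)(ρV²/2) = 5274 Pa.
ΔP_A/ΔP_B = 2040/5274 = 0.387.

ΔP_A/ΔP_B ≈ 0.387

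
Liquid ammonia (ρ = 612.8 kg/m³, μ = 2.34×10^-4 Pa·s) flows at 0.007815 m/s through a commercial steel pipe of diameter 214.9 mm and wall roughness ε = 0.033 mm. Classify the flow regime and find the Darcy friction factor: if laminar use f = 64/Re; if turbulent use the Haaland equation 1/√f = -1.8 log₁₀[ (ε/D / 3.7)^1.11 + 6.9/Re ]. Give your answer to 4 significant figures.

Re = ρVD/μ = 612.8·0.007815·0.2149/0.000234 = 4398.
Re > 4000 → turbulent. ε/D = 3.3e-05/0.2149 = 0.000154; Haaland: 1/√f = -1.8 log₁₀[1.37e-05 + 0.00157] = 5.041, so f = 0.03935.

f ≈ 0.03935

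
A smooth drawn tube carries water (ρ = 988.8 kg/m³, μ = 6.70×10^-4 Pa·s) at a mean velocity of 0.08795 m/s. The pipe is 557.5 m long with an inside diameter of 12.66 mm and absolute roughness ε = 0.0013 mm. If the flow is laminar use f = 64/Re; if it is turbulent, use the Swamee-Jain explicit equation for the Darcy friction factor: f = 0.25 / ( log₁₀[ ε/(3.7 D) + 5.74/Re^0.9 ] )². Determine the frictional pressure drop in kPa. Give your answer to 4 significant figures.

ΔP ≈ 6.559 kPa

Reynolds number Re = ρVD/μ = 988.8 · 0.08795 · 0.01266 / 0.00067 = 1643.
Re < 2300 → laminar flow, so f = 64/Re = 64/1643 = 0.03895 (the turbulent correlation is not needed).
Darcy-Weisbach: ΔP = f(L/D)(ρV²/2) = 0.03895·(557.5/0.01266)·(988.8·0.08795²/2) = 0.03895·4.404e+04·3.824 = 6559 Pa.
ΔP = 6559 Pa = 6.559 kPa.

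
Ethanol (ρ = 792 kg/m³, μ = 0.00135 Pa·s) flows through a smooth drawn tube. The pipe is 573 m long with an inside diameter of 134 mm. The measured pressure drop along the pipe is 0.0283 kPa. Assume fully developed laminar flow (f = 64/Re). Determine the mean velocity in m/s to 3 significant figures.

V ≈ 0.0205 m/s

For laminar flow, f = 64/Re with Re = ρVD/μ, so Darcy-Weisbach reduces to ΔP = 32μLV/D². Solving for V: V = ΔP·D²/(32μL) = 28.3·(0.134)²/(32·0.00135·573) = 0.02053 m/s.
Check: Re = ρVD/μ = 792·0.02053·0.134/0.00135 = 1614 < 2300, so the laminar assumption holds.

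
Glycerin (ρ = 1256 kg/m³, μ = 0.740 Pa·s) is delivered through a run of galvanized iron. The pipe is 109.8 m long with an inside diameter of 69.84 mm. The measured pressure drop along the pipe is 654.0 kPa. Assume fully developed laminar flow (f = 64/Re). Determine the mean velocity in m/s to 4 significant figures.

V ≈ 1.227 m/s

For laminar flow, f = 64/Re with Re = ρVD/μ, so Darcy-Weisbach reduces to ΔP = 32μLV/D². Solving for V: V = ΔP·D²/(32μL) = 6.54e+05·(0.06984)²/(32·0.74·109.8) = 1.227 m/s.
Check: Re = ρVD/μ = 1256·1.227·0.06984/0.74 = 145.4 < 2300, so the laminar assumption holds.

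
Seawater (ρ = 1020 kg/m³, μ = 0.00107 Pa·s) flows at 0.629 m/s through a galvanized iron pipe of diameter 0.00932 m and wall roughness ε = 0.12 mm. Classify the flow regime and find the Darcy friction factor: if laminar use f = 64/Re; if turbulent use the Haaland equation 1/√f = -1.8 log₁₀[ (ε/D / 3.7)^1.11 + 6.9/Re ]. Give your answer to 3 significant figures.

Re = ρVD/μ = 1020·0.629·0.00932/0.00107 = 5588.
Re > 4000 → turbulent. ε/D = 0.00012/0.00932 = 0.0129; Haaland: 1/√f = -1.8 log₁₀[0.00187 + 0.00123] = 4.515, so f = 0.04905.

f ≈ 0.0491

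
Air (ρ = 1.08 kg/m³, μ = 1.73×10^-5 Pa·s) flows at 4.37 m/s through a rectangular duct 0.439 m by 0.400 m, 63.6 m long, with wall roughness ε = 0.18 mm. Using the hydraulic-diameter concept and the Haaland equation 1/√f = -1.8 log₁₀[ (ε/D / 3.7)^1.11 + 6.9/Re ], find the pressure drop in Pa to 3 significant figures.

Hydraulic diameter D_h = 4A/P = 4·(0.439·0.4)/(2·(0.439+0.4)) = 0.7024/1.678 = 0.4186 m.
Re = ρVD_h/μ = 1.08·4.37·0.4186/1.73e-05 = 1.142e+05.
ε/D_h = 0.00018/0.4186 = 0.00043; Haaland gives 1/√f = -1.8 log₁₀[4.29e-05+6.04e-05] = 7.174, so f = 0.01943.
ΔP = f(L/D_h)(ρV²/2) = 0.01943·63.6/0.4186·10.31 = 30.44 Pa.

ΔP ≈ 30.4 Pa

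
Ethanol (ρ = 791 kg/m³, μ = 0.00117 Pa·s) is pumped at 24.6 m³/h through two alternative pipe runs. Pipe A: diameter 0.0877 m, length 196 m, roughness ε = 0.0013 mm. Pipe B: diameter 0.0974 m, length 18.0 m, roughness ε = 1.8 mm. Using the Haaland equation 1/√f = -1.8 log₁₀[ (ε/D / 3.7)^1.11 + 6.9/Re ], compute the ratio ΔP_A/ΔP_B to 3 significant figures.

Pipe A: V = Q/A = 0.006833/0.006041 = 1.131 m/s; Re = 6.707e+04; ε/D = 1.48e-05; Haaland → f = 0.01945; ΔP_A = f(L/D)(ρV²/2) = 2.2e+04 Pa.
Pipe B: V = Q/A = 0.006833/0.007451 = 0.9171 m/s; Re = 6.039e+04; ε/D = 0.0185; Haaland → f = 0.04794; ΔP_B = f(L/D)(ρV²/2) = 2947 Pa.
ΔP_A/ΔP_B = 2.2e+04/2947 = 7.46.

ΔP_A/ΔP_B ≈ 7.46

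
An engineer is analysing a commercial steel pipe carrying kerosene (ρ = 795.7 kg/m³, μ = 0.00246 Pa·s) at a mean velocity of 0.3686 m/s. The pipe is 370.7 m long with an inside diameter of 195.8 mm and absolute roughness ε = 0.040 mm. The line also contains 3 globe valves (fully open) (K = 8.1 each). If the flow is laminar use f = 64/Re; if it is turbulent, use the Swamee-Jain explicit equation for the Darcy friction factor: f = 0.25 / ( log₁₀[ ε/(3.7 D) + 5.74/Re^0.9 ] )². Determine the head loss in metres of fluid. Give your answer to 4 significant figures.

Reynolds number Re = ρVD/μ = 795.7 · 0.3686 · 0.1958 / 0.00246 = 2.334e+04.
Re > 4000 → turbulent. Relative roughness ε/D = 4e-05/0.1958 = 0.000204. Swamee-Jain: f = 0.25/(log₁₀[0.000204/3.7 + 5.74/2.334e+04^0.9])² = 0.25/(log₁₀[5.52e-05 + 0.000672])² = 0.25/(-3.138)² = 0.02539.
Total minor-loss coefficient ΣK = 3·8.1 = 24.3.
ΔP = [f·L/D + ΣK]·(ρV²/2) = [0.02539·370.7/0.1958 + 24.3]·(795.7·0.3686²/2) = [48.06 + 24.3]·54.05 = 3911 Pa.
Head loss h_f = ΔP/(ρg) = 3911/(795.7·9.81) = 0.5011 m.

h_f ≈ 0.5011 m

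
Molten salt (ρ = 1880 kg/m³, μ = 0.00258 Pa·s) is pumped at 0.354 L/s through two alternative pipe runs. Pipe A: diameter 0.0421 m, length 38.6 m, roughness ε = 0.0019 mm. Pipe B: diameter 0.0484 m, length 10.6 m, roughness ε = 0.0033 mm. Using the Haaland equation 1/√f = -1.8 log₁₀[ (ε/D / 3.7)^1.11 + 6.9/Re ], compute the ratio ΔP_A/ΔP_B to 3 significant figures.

ΔP_A/ΔP_B ≈ 7.02

Pipe A: V = Q/A = 0.000354/0.001392 = 0.2543 m/s; Re = 7801; ε/D = 4.51e-05; Haaland → f = 0.03314; ΔP_A = f(L/D)(ρV²/2) = 1847 Pa.
Pipe B: V = Q/A = 0.000354/0.00184 = 0.1924 m/s; Re = 6786; ε/D = 6.82e-05; Haaland → f = 0.03451; ΔP_B = f(L/D)(ρV²/2) = 263 Pa.
ΔP_A/ΔP_B = 1847/263 = 7.02.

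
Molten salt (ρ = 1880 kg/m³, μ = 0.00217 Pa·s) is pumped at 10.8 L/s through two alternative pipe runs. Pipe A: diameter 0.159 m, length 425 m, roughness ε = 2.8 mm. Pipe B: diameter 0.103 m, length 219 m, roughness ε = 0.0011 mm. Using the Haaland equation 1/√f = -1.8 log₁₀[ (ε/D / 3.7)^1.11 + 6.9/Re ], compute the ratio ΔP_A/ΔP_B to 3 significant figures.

ΔP_A/ΔP_B ≈ 0.600

Pipe A: V = Q/A = 0.0108/0.01986 = 0.5439 m/s; Re = 7.493e+04; ε/D = 0.0176; Haaland → f = 0.04698; ΔP_A = f(L/D)(ρV²/2) = 3.493e+04 Pa.
Pipe B: V = Q/A = 0.0108/0.008332 = 1.296 m/s; Re = 1.157e+05; ε/D = 1.07e-05; Haaland → f = 0.01734; ΔP_B = f(L/D)(ρV²/2) = 5.822e+04 Pa.
ΔP_A/ΔP_B = 3.493e+04/5.822e+04 = 0.600.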